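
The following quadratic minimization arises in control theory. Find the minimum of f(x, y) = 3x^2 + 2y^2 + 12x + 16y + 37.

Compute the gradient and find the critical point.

f(x,y) = 3x^2 + 2y^2 + 12x + 16y + 37
df/dx = 6x + (12) = 0  =>  x = -2
df/dy = 4y + (16) = 0  =>  y = -4
f(-2, -4) = 3*(-2)^2 + 2*(-4)^2 + 12*(-2) + 16*(-4) + 37 = -7
Hessian is diagonal with entries 6, 4 > 0, so this is a minimum.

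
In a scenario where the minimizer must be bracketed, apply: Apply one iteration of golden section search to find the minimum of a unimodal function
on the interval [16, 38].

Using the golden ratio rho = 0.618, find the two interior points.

Golden section search on [16, 38].
Golden ratio rho = 0.618 (approx).
Interior points:
  x_1 = 16 + (1-0.618)*22 = 24.4040
  x_2 = 16 + 0.618*22 = 29.5960
Compare f(x_1) and f(x_2) to determine which subinterval to keep.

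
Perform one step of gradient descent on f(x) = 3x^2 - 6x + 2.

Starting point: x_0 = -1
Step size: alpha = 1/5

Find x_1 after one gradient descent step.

f(x) = 3x^2 - 6x + 2
f'(x) = 6x - 6
f'(-1) = 6*-1 + (-6) = -12
x_1 = x_0 - alpha * f'(x_0) = -1 - 1/5 * -12 = 7/5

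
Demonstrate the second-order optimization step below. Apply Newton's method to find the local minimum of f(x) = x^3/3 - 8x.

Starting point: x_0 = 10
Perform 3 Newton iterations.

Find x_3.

f(x) = x^3/3 - 8x
f'(x) = x^2 - 8, f''(x) = 2x
Newton update: x_{n+1} = x_n - (x_n^2 - 8)/(2*x_n)
Step 1: x_0 = 10, f'=92, f''=20, x_1 = 27/5
Step 2: x_1 = 27/5, f'=529/25, f''=54/5, x_2 = 929/270
Step 3: x_2 = 929/270, f'=279841/72900, f''=929/135, x_3 = 1446241/501660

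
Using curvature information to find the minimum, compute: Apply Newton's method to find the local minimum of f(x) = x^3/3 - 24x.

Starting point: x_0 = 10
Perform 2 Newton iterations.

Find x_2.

f(x) = x^3/3 - 24x
f'(x) = x^2 - 24, f''(x) = 2x
Newton update: x_{n+1} = x_n - (x_n^2 - 24)/(2*x_n)
Step 1: x_0 = 10, f'=76, f''=20, x_1 = 31/5
Step 2: x_1 = 31/5, f'=361/25, f''=62/5, x_2 = 1561/310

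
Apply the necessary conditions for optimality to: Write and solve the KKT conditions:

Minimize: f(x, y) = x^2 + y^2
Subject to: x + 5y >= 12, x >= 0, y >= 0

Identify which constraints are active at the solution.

KKT conditions for min x^2 + y^2 s.t. 1x + 5y >= 12, x >= 0, y >= 0:
Stationarity: 2x = mu*1 + mu_x, 2y = mu*5 + mu_y, with mu, mu_x, mu_y >= 0
Complementary slackness: mu*(x + 5y - 12) = 0, mu_x*x = 0, mu_y*y = 0
(0, 0) is infeasible (1*0 + 5*0 < 12), so if mu = 0 stationarity would force x = mu_x/2 >= 0, y = mu_y/2 >= 0 with mu_x*x = mu_y*y = 0, i.e. x = y = 0: contradiction. Hence mu > 0 and x + 5y = 12 is active.
Try x > 0, y > 0 (so mu_x = mu_y = 0): x = 1*mu/2, y = 5*mu/2
Substitute: 1*(1*mu/2) + 5*(5*mu/2) = 12
  mu*26/2 = 12 => mu = 12/13
x* = 6/13 > 0, y* = 30/13 > 0, consistent with mu_x = mu_y = 0.
f is convex and the constraints are linear, so this KKT point is the global minimum.
f* = 72/13
Active constraints: x + 5y >= 12 (holds with equality, mu = 12/13 > 0); x >= 0 and y >= 0 are inactive (mu_x = mu_y = 0).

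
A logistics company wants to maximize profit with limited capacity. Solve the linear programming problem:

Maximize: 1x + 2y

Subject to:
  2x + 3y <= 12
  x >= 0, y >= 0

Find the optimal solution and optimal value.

The feasible region has vertices at [(0, 0), (6, 0), (0, 4)].
Checking objective 1x + 2y at each vertex:
  (0, 0): 1*0 + 2*0 = 0
  (6, 0): 1*6 + 2*0 = 6
  (0, 4): 1*0 + 2*4 = 8
Maximum is 8 at (0, 4).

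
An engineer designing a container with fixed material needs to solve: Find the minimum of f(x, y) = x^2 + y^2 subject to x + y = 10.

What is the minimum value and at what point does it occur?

Substitute y = 10 - x into f(x,y) = x^2 + y^2:
g(x) = x^2 + (10 - x)^2 = 2x^2 - 20x + 100
g'(x) = 4x - 20 = 0  =>  x = 5
y = 10 - 5 = 5
Minimum value = 5^2 + 5^2 = 50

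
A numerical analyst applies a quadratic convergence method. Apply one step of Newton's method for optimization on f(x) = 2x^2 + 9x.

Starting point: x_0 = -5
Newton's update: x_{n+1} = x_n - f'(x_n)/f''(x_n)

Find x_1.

f(x) = 2x^2 + 9x
f'(x) = 4x + (9), f''(x) = 4
Newton step: x_1 = x_0 - f'(x_0)/f''(x_0)
f'(-5) = -11
x_1 = -5 - -11/4 = -9/4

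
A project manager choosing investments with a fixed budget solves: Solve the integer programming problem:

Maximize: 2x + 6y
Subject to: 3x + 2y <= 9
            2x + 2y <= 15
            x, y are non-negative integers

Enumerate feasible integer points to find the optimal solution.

Constraint 1: 3x + 2y <= 9
Constraint 2: 2x + 2y <= 15
Feasible x range (need y >= 0): 0 <= x <= min(9/3, 15/2) => x in {0, ..., 3}.
Enumerate feasible integer points row by row (the coefficient of y is 6 > 0, so for each x the largest feasible y gives the best value):
  x = 0: y <= min((9 - 3*0)/2, (15 - 2*0)/2) => y in {0, ..., 4}; best 2*0 + 6*4 = 24
  x = 1: y <= min((9 - 3*1)/2, (15 - 2*1)/2) => y in {0, ..., 3}; best 2*1 + 6*3 = 20
  x = 2: y <= min((9 - 3*2)/2, (15 - 2*2)/2) => y in {0, ..., 1}; best 2*2 + 6*1 = 10
  x = 3: y <= min((9 - 3*3)/2, (15 - 2*3)/2) => y in {0}; best 2*3 + 6*0 = 6
The maximum 2x + 6y = 24 is achieved at x = 0, y = 4.
Check: 3*0 + 2*4 = 8 <= 9 and 2*0 + 2*4 = 8 <= 15.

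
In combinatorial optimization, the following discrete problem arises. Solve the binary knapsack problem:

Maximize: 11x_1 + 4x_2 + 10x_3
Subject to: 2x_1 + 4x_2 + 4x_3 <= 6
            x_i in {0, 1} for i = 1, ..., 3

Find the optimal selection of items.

Items: item 1 (v=11, w=2), item 2 (v=4, w=4), item 3 (v=10, w=4)
Capacity: 6
Checking all 8 subsets (w = total weight, v = total value):
  {}: w = 0, v = 0
  {1}: w = 2, v = 11
  {2}: w = 4, v = 4
  {3}: w = 4, v = 10
  {1, 2}: w = 6, v = 15
  {1, 3}: w = 6, v = 21
  {2, 3}: w = 8 > 6, infeasible
  {1, 2, 3}: w = 10 > 6, infeasible
Best feasible subset: items [1, 3]
Total weight: 6 <= 6, total value: 21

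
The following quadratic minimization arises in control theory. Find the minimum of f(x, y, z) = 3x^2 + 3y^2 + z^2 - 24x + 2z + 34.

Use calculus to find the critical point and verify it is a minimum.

f(x,y,z) = 3x^2 + 3y^2 + z^2 - 24x + 2z + 34
df/dx = 6x + (-24) = 0 => x = 4
df/dy = 6y + (0) = 0 => y = 0
df/dz = 2z + (2) = 0 => z = -1
f(4,0,-1) = 3*(4)^2 + 3*(0)^2 + 1*(-1)^2 + -24*(4) + 2*(-1) + 34 = -15
Hessian is diagonal with entries 6, 6, 2 > 0, confirmed minimum.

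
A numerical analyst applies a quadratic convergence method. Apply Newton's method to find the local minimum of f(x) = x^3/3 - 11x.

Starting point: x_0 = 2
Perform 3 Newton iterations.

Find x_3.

f(x) = x^3/3 - 11x
f'(x) = x^2 - 11, f''(x) = 2x
Newton update: x_{n+1} = x_n - (x_n^2 - 11)/(2*x_n)
Step 1: x_0 = 2, f'=-7, f''=4, x_1 = 15/4
Step 2: x_1 = 15/4, f'=49/16, f''=15/2, x_2 = 401/120
Step 3: x_2 = 401/120, f'=2401/14400, f''=401/60, x_3 = 319201/96240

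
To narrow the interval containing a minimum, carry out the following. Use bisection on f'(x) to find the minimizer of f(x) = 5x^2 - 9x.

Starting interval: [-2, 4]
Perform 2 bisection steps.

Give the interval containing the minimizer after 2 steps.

Finding critical point of f(x) = 5x^2 - 9x using bisection on f'(x) = 10x + -9.
f'(x) = 0 when x = 9/10.
Starting interval: [-2, 4]
Step 1: mid = 1, f'(mid) = 1, new interval = [-2, 1]
Step 2: mid = -1/2, f'(mid) = -14, new interval = [-1/2, 1]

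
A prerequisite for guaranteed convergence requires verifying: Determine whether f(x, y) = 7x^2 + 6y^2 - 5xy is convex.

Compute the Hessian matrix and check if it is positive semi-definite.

f(x,y) = 7x^2 + 6y^2 - 5xy
Hessian H = [[14, -5], [-5, 12]]
trace(H) = 26, det(H) = 143
Eigenvalues: (26 +/- sqrt(104)) / 2 = 18.1, 7.901
Since both eigenvalues > 0, f is convex.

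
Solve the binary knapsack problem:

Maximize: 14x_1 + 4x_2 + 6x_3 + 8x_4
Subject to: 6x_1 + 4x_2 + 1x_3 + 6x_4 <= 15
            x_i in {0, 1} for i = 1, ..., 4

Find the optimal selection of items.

Items: item 1 (v=14, w=6), item 2 (v=4, w=4), item 3 (v=6, w=1), item 4 (v=8, w=6)
Capacity: 15
Checking all 16 subsets (w = total weight, v = total value):
  {}: w = 0, v = 0
  {1}: w = 6, v = 14
  {2}: w = 4, v = 4
  {3}: w = 1, v = 6
  {4}: w = 6, v = 8
  {1, 2}: w = 10, v = 18
  {1, 3}: w = 7, v = 20
  {1, 4}: w = 12, v = 22
  {2, 3}: w = 5, v = 10
  {2, 4}: w = 10, v = 12
  {3, 4}: w = 7, v = 14
  {1, 2, 3}: w = 11, v = 24
  {1, 2, 4}: w = 16 > 15, infeasible
  {1, 3, 4}: w = 13, v = 28
  {2, 3, 4}: w = 11, v = 18
  {1, 2, 3, 4}: w = 17 > 15, infeasible
Best feasible subset: items [1, 3, 4]
Total weight: 13 <= 15, total value: 28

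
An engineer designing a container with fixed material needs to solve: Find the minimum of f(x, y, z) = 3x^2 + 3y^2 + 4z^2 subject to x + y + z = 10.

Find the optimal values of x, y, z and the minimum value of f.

Using Lagrange multipliers on f = 3x^2 + 3y^2 + 4z^2 with constraint x + y + z = 10:
Conditions: 2*3*x = lambda, 2*3*y = lambda, 2*4*z = lambda
So x = lambda/6, y = lambda/6, z = lambda/8
Substituting into constraint: lambda * (11/24) = 10
lambda = 240/11
x = 40/11, y = 40/11, z = 30/11
Minimum value = 1200/11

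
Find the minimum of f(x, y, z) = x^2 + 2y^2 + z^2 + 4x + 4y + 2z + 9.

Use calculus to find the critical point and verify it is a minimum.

f(x,y,z) = x^2 + 2y^2 + z^2 + 4x + 4y + 2z + 9
df/dx = 2x + (4) = 0 => x = -2
df/dy = 4y + (4) = 0 => y = -1
df/dz = 2z + (2) = 0 => z = -1
f(-2,-1,-1) = 1*(-2)^2 + 2*(-1)^2 + 1*(-1)^2 + 4*(-2) + 4*(-1) + 2*(-1) + 9 = 2
Hessian is diagonal with entries 2, 4, 2 > 0, confirmed minimum.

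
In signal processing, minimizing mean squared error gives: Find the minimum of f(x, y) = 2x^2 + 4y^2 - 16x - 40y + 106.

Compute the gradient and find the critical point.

f(x,y) = 2x^2 + 4y^2 - 16x - 40y + 106
df/dx = 4x + (-16) = 0  =>  x = 4
df/dy = 8y + (-40) = 0  =>  y = 5
f(4, 5) = 2*(4)^2 + 4*(5)^2 + -16*(4) + -40*(5) + 106 = -26
Hessian is diagonal with entries 4, 8 > 0, so this is a minimum.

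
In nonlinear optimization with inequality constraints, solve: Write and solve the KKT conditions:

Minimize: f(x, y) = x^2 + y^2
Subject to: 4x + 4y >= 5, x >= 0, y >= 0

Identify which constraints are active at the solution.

KKT conditions for min x^2 + y^2 s.t. 4x + 4y >= 5, x >= 0, y >= 0:
Stationarity: 2x = mu*4 + mu_x, 2y = mu*4 + mu_y, with mu, mu_x, mu_y >= 0
Complementary slackness: mu*(4x + 4y - 5) = 0, mu_x*x = 0, mu_y*y = 0
(0, 0) is infeasible (4*0 + 4*0 < 5), so if mu = 0 stationarity would force x = mu_x/2 >= 0, y = mu_y/2 >= 0 with mu_x*x = mu_y*y = 0, i.e. x = y = 0: contradiction. Hence mu > 0 and 4x + 4y = 5 is active.
Try x > 0, y > 0 (so mu_x = mu_y = 0): x = 4*mu/2, y = 4*mu/2
Substitute: 4*(4*mu/2) + 4*(4*mu/2) = 5
  mu*32/2 = 5 => mu = 5/16
x* = 5/8 > 0, y* = 5/8 > 0, consistent with mu_x = mu_y = 0.
f is convex and the constraints are linear, so this KKT point is the global minimum.
f* = 25/32
Active constraints: 4x + 4y >= 5 (holds with equality, mu = 5/16 > 0); x >= 0 and y >= 0 are inactive (mu_x = mu_y = 0).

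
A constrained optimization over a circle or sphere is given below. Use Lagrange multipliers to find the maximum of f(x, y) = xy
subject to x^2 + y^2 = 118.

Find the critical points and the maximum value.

Lagrange conditions: y = 2*lambda*x and x = 2*lambda*y
If x = 0 then y = 0, violating the constraint, so x, y != 0.
Dividing: y/x = x/y => x^2 = y^2 => y = x or y = -x
Constraint: 2x^2 = 118 => x^2 = 59 => x = +/-sqrt(59)
Critical points: (sqrt(59), sqrt(59)), (-sqrt(59), -sqrt(59)), (sqrt(59), -sqrt(59)), (-sqrt(59), sqrt(59))
  y = x:  xy = x^2 = 59  at (sqrt(59), sqrt(59)) and (-sqrt(59), -sqrt(59))
  y = -x: xy = -x^2 = -59 at (sqrt(59), -sqrt(59)) and (-sqrt(59), sqrt(59))
Maximum xy = 59 at (sqrt(59), sqrt(59)) and (-sqrt(59), -sqrt(59))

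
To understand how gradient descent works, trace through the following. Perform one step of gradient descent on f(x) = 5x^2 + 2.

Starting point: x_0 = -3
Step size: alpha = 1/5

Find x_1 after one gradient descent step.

f(x) = 5x^2 + 2
f'(x) = 10x + 0
f'(-3) = 10*-3 + (0) = -30
x_1 = x_0 - alpha * f'(x_0) = -3 - 1/5 * -30 = 3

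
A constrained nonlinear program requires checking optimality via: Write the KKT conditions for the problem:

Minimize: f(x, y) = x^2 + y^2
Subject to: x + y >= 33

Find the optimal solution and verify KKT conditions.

KKT conditions for min x^2 + y^2 s.t. x + y >= 33:
Stationarity: 2x = mu, 2y = mu
So x = y = mu/2.
Complementary slackness: mu*(x + y - 33) = 0
Primal feasibility: x + y >= 33; dual feasibility: mu >= 0
If mu = 0 then x = y = 0, but 0 + 0 < 33 is infeasible, so the constraint is active.
Constraint active: x + y = 2*(mu/2) = 33 => mu = 33
x = y = 33/2, f = 1089/2
Verify: stationarity 2*(33/2) = 33 = mu; primal 33/2 + 33/2 = 33 >= 33; dual mu = 33 >= 0; complementary slackness 33*(33 - 33) = 0. All KKT conditions hold.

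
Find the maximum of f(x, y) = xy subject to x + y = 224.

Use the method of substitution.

Substitute y = 224 - x into f(x,y) = xy:
g(x) = x(224 - x) = 224x - x^2
g'(x) = 224 - 2x = 0  =>  x = 112
y = 224 - 112 = 112
Maximum value = 112 * 112 = 12544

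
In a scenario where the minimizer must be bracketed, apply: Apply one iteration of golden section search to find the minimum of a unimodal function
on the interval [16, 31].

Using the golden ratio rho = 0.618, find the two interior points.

Golden section search on [16, 31].
Golden ratio rho = 0.618 (approx).
Interior points:
  x_1 = 16 + (1-0.618)*15 = 21.7300
  x_2 = 16 + 0.618*15 = 25.2700
Compare f(x_1) and f(x_2) to determine which subinterval to keep.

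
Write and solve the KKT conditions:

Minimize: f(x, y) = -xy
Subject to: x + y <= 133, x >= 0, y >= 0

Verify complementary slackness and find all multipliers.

Problem: min -xy s.t. x + y <= 133 (multiplier lambda), x >= 0 (mu_x), y >= 0 (mu_y)
KKT stationarity: -y + lambda - mu_x = 0, -x + lambda - mu_y = 0, with lambda, mu_x, mu_y >= 0
Complementary slackness: lambda*(x + y - 133) = 0, mu_x*x = 0, mu_y*y = 0
If lambda = 0: y = -mu_x <= 0 and x = -mu_y <= 0 force x = y = 0 with f = 0; but x = y = 133/2 is feasible with f = -17689/4 < 0, so this is not the minimum. Hence lambda > 0 and x + y = 133.
Try x > 0, y > 0 (so mu_x = mu_y = 0): y = lambda, x = lambda => x = y = lambda
x + y = 133 => 2*lambda = 133 => lambda = 133/2
x* = y* = 133/2 > 0, consistent with mu_x = mu_y = 0.
(Any feasible point with x = 0 or y = 0 has f = 0 > -17689/4, so the minimum is not on those boundaries.)
min(-xy) = -17689/4 (i.e. max xy = 17689/4)
Multipliers: lambda = 133/2, mu_x = 0, mu_y = 0
Complementary slackness: lambda*(x + y - 133) = 133/2*(133/2 + 133/2 - 133) = 0, mu_x*x = 0*133/2 = 0, mu_y*y = 0*133/2 = 0. Satisfied.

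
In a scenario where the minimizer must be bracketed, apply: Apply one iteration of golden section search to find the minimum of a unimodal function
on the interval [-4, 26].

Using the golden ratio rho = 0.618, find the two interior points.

Golden section search on [-4, 26].
Golden ratio rho = 0.618 (approx).
Interior points:
  x_1 = -4 + (1-0.618)*30 = 7.4600
  x_2 = -4 + 0.618*30 = 14.5400
Compare f(x_1) and f(x_2) to determine which subinterval to keep.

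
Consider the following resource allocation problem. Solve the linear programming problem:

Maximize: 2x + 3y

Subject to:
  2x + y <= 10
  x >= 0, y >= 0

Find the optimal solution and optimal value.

The feasible region has vertices at [(0, 0), (5, 0), (0, 10)].
Checking objective 2x + 3y at each vertex:
  (0, 0): 2*0 + 3*0 = 0
  (5, 0): 2*5 + 3*0 = 10
  (0, 10): 2*0 + 3*10 = 30
Maximum is 30 at (0, 10).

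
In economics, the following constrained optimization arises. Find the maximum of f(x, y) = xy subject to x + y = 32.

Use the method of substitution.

Substitute y = 32 - x into f(x,y) = xy:
g(x) = x(32 - x) = 32x - x^2
g'(x) = 32 - 2x = 0  =>  x = 16
y = 32 - 16 = 16
Maximum value = 16 * 16 = 256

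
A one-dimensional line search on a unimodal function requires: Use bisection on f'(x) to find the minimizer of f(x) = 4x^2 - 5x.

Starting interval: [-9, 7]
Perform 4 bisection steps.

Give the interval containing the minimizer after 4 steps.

Finding critical point of f(x) = 4x^2 - 5x using bisection on f'(x) = 8x + -5.
f'(x) = 0 when x = 5/8.
Starting interval: [-9, 7]
Step 1: mid = -1, f'(mid) = -13, new interval = [-1, 7]
Step 2: mid = 3, f'(mid) = 19, new interval = [-1, 3]
Step 3: mid = 1, f'(mid) = 3, new interval = [-1, 1]
Step 4: mid = 0, f'(mid) = -5, new interval = [0, 1]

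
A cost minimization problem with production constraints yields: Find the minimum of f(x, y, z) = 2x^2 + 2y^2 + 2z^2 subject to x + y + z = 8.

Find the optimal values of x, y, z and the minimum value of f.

Using Lagrange multipliers on f = 2x^2 + 2y^2 + 2z^2 with constraint x + y + z = 8:
Conditions: 2*2*x = lambda, 2*2*y = lambda, 2*2*z = lambda
So x = lambda/4, y = lambda/4, z = lambda/4
Substituting into constraint: lambda * (3/4) = 8
lambda = 32/3
x = 8/3, y = 8/3, z = 8/3
Minimum value = 128/3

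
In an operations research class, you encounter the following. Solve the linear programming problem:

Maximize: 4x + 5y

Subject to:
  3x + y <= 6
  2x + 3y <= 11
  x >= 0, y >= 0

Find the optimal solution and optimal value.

Feasible vertices: (0, 0), (0, 11/3), (1, 3), (2, 0)
Objective 4x + 5y at each:
  (0, 0): 0
  (0, 11/3): 55/3
  (1, 3): 19
  (2, 0): 8
Maximum is 19 at (1, 3).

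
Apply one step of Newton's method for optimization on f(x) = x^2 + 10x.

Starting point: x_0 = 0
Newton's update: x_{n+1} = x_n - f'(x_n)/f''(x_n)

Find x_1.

f(x) = x^2 + 10x
f'(x) = 2x + (10), f''(x) = 2
Newton step: x_1 = x_0 - f'(x_0)/f''(x_0)
f'(0) = 10
x_1 = 0 - 10/2 = -5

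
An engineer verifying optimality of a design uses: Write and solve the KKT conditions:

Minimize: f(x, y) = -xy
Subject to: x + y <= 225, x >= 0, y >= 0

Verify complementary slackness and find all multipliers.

Problem: min -xy s.t. x + y <= 225 (multiplier lambda), x >= 0 (mu_x), y >= 0 (mu_y)
KKT stationarity: -y + lambda - mu_x = 0, -x + lambda - mu_y = 0, with lambda, mu_x, mu_y >= 0
Complementary slackness: lambda*(x + y - 225) = 0, mu_x*x = 0, mu_y*y = 0
If lambda = 0: y = -mu_x <= 0 and x = -mu_y <= 0 force x = y = 0 with f = 0; but x = y = 225/2 is feasible with f = -50625/4 < 0, so this is not the minimum. Hence lambda > 0 and x + y = 225.
Try x > 0, y > 0 (so mu_x = mu_y = 0): y = lambda, x = lambda => x = y = lambda
x + y = 225 => 2*lambda = 225 => lambda = 225/2
x* = y* = 225/2 > 0, consistent with mu_x = mu_y = 0.
(Any feasible point with x = 0 or y = 0 has f = 0 > -50625/4, so the minimum is not on those boundaries.)
min(-xy) = -50625/4 (i.e. max xy = 50625/4)
Multipliers: lambda = 225/2, mu_x = 0, mu_y = 0
Complementary slackness: lambda*(x + y - 225) = 225/2*(225/2 + 225/2 - 225) = 0, mu_x*x = 0*225/2 = 0, mu_y*y = 0*225/2 = 0. Satisfied.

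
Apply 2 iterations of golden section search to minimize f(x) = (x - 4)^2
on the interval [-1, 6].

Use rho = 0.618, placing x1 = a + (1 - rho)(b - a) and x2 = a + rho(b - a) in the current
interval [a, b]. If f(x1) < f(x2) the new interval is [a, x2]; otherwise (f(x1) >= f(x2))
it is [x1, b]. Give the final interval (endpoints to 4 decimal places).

Golden section search for min of f(x) = (x - 4)^2 on [-1, 6].
Each step: x1 = a + (1 - rho)(b - a), x2 = a + rho(b - a); if f(x1) < f(x2) keep [a, x2], otherwise keep [x1, b].
Step 1: [-1.0000, 6.0000], x1=1.6740 (f=5.4103), x2=3.3260 (f=0.4543); f(x1) > f(x2) => keep [1.6740, 6.0000]
Step 2: [1.6740, 6.0000], x1=3.3265 (f=0.4536), x2=4.3475 (f=0.1207); f(x1) > f(x2) => keep [3.3265, 6.0000]
Final interval: [3.3265, 6.0000]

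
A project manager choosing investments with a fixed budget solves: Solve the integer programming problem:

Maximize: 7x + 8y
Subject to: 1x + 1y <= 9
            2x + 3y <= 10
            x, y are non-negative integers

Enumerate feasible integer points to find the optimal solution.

Constraint 1: 1x + 1y <= 9
Constraint 2: 2x + 3y <= 10
Feasible x range (need y >= 0): 0 <= x <= min(9/1, 10/2) => x in {0, ..., 5}.
Enumerate feasible integer points row by row (the coefficient of y is 8 > 0, so for each x the largest feasible y gives the best value):
  x = 0: y <= min((9 - 1*0)/1, (10 - 2*0)/3) => y in {0, ..., 3}; best 7*0 + 8*3 = 24
  x = 1: y <= min((9 - 1*1)/1, (10 - 2*1)/3) => y in {0, ..., 2}; best 7*1 + 8*2 = 23
  x = 2: y <= min((9 - 1*2)/1, (10 - 2*2)/3) => y in {0, ..., 2}; best 7*2 + 8*2 = 30
  x = 3: y <= min((9 - 1*3)/1, (10 - 2*3)/3) => y in {0, ..., 1}; best 7*3 + 8*1 = 29
  x = 4: y <= min((9 - 1*4)/1, (10 - 2*4)/3) => y in {0}; best 7*4 + 8*0 = 28
  x = 5: y <= min((9 - 1*5)/1, (10 - 2*5)/3) => y in {0}; best 7*5 + 8*0 = 35
The maximum 7x + 8y = 35 is achieved at x = 5, y = 0.
Check: 1*5 + 1*0 = 5 <= 9 and 2*5 + 3*0 = 10 <= 10.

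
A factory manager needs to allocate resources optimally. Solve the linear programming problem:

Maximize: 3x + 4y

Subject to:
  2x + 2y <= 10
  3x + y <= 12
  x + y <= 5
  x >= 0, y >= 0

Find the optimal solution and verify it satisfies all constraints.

Feasible vertices: (0, 0), (0, 5), (7/2, 3/2), (4, 0)
Objective 3x + 4y at each vertex:
  (0, 0): 0
  (0, 5): 20
  (7/2, 3/2): 33/2
  (4, 0): 12
Maximum is 20 at (0, 5).
Verify constraints at (x, y) = (0, 5):
  2*0 + 2*5 = 10 <= 10 (active)
  3*0 + 1*5 = 5 <= 12
  1*0 + 1*5 = 5 <= 5 (active)
  x = 0 >= 0, y = 5 >= 0. All constraints satisfied.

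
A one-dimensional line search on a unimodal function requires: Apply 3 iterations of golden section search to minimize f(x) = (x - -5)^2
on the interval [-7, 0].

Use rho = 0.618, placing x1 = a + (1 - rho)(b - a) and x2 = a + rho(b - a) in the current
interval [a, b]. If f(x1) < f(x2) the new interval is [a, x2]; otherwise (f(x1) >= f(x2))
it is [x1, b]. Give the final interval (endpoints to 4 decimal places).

Golden section search for min of f(x) = (x - -5)^2 on [-7, 0].
Each step: x1 = a + (1 - rho)(b - a), x2 = a + rho(b - a); if f(x1) < f(x2) keep [a, x2], otherwise keep [x1, b].
Step 1: [-7.0000, 0.0000], x1=-4.3260 (f=0.4543), x2=-2.6740 (f=5.4103); f(x1) < f(x2) => keep [-7.0000, -2.6740]
Step 2: [-7.0000, -2.6740], x1=-5.3475 (f=0.1207), x2=-4.3265 (f=0.4536); f(x1) < f(x2) => keep [-7.0000, -4.3265]
Step 3: [-7.0000, -4.3265], x1=-5.9787 (f=0.9579), x2=-5.3478 (f=0.1210); f(x1) > f(x2) => keep [-5.9787, -4.3265]
Final interval: [-5.9787, -4.3265]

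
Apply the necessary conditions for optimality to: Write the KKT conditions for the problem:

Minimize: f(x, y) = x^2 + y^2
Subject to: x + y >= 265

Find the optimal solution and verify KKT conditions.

KKT conditions for min x^2 + y^2 s.t. x + y >= 265:
Stationarity: 2x = mu, 2y = mu
So x = y = mu/2.
Complementary slackness: mu*(x + y - 265) = 0
Primal feasibility: x + y >= 265; dual feasibility: mu >= 0
If mu = 0 then x = y = 0, but 0 + 0 < 265 is infeasible, so the constraint is active.
Constraint active: x + y = 2*(mu/2) = 265 => mu = 265
x = y = 265/2, f = 70225/2
Verify: stationarity 2*(265/2) = 265 = mu; primal 265/2 + 265/2 = 265 >= 265; dual mu = 265 >= 0; complementary slackness 265*(265 - 265) = 0. All KKT conditions hold.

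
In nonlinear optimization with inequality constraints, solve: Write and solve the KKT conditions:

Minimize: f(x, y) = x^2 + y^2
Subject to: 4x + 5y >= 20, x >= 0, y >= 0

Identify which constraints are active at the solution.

KKT conditions for min x^2 + y^2 s.t. 4x + 5y >= 20, x >= 0, y >= 0:
Stationarity: 2x = mu*4 + mu_x, 2y = mu*5 + mu_y, with mu, mu_x, mu_y >= 0
Complementary slackness: mu*(4x + 5y - 20) = 0, mu_x*x = 0, mu_y*y = 0
(0, 0) is infeasible (4*0 + 5*0 < 20), so if mu = 0 stationarity would force x = mu_x/2 >= 0, y = mu_y/2 >= 0 with mu_x*x = mu_y*y = 0, i.e. x = y = 0: contradiction. Hence mu > 0 and 4x + 5y = 20 is active.
Try x > 0, y > 0 (so mu_x = mu_y = 0): x = 4*mu/2, y = 5*mu/2
Substitute: 4*(4*mu/2) + 5*(5*mu/2) = 20
  mu*41/2 = 20 => mu = 40/41
x* = 80/41 > 0, y* = 100/41 > 0, consistent with mu_x = mu_y = 0.
f is convex and the constraints are linear, so this KKT point is the global minimum.
f* = 400/41
Active constraints: 4x + 5y >= 20 (holds with equality, mu = 40/41 > 0); x >= 0 and y >= 0 are inactive (mu_x = mu_y = 0).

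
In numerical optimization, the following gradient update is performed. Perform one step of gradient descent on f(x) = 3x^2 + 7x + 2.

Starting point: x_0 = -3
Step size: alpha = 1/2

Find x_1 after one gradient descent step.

f(x) = 3x^2 + 7x + 2
f'(x) = 6x + 7
f'(-3) = 6*-3 + (7) = -11
x_1 = x_0 - alpha * f'(x_0) = -3 - 1/2 * -11 = 5/2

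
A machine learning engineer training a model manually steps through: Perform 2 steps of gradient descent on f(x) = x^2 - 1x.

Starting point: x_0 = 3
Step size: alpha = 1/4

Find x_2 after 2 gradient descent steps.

f(x) = x^2 - 1x, f'(x) = 2x + (-1)
Step 1: f'(3) = 5, x_1 = 3 - 1/4 * 5 = 7/4
Step 2: f'(7/4) = 5/2, x_2 = 7/4 - 1/4 * 5/2 = 9/8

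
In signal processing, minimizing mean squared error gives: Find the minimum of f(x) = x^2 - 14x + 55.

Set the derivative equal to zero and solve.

f(x) = x^2 - 14x + 55
f'(x) = 2x + (-14) = 0
x = 14/2 = 7
f(7) = 6
Since f''(x) = 2 > 0, this is a minimum.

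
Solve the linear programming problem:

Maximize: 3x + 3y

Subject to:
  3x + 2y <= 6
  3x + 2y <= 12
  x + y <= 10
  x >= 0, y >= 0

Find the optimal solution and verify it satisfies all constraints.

Feasible vertices: (0, 0), (0, 3), (2, 0)
Objective 3x + 3y at each vertex:
  (0, 0): 0
  (0, 3): 9
  (2, 0): 6
Maximum is 9 at (0, 3).
Verify constraints at (x, y) = (0, 3):
  3*0 + 2*3 = 6 <= 6 (active)
  3*0 + 2*3 = 6 <= 12
  1*0 + 1*3 = 3 <= 10
  x = 0 >= 0, y = 3 >= 0. All constraints satisfied.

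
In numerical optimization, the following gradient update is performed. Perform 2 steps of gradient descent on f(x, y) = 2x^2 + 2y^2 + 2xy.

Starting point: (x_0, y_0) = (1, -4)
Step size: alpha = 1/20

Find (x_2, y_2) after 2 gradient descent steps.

f(x,y) = 2x^2 + 2y^2 + 2xy
grad_x = 4x + 2y, grad_y = 4y + 2x
Step 1: grad = (-4, -14), (6/5, -33/10)
Step 2: grad = (-9/5, -54/5), (129/100, -69/25)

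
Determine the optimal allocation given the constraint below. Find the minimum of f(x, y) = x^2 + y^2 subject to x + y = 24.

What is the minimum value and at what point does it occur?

Substitute y = 24 - x into f(x,y) = x^2 + y^2:
g(x) = x^2 + (24 - x)^2 = 2x^2 - 48x + 576
g'(x) = 4x - 48 = 0  =>  x = 12
y = 24 - 12 = 12
Minimum value = 12^2 + 12^2 = 288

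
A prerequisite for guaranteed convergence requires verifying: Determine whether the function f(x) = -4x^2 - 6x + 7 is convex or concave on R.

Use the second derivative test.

f(x) = -4x^2 - 6x + 7
f'(x) = -8x - 6
f''(x) = -8
Since f''(x) = -8 < 0 for all x, f is concave on R.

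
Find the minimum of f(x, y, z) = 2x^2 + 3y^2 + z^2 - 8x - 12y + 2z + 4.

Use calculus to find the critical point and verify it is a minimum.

f(x,y,z) = 2x^2 + 3y^2 + z^2 - 8x - 12y + 2z + 4
df/dx = 4x + (-8) = 0 => x = 2
df/dy = 6y + (-12) = 0 => y = 2
df/dz = 2z + (2) = 0 => z = -1
f(2,2,-1) = 2*(2)^2 + 3*(2)^2 + 1*(-1)^2 + -8*(2) + -12*(2) + 2*(-1) + 4 = -17
Hessian is diagonal with entries 4, 6, 2 > 0, confirmed minimum.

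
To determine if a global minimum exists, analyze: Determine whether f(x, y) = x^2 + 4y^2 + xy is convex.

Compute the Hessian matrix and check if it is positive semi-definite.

f(x,y) = x^2 + 4y^2 + xy
Hessian H = [[2, 1], [1, 8]]
trace(H) = 10, det(H) = 15
Eigenvalues: (10 +/- sqrt(40)) / 2 = 8.162, 1.838
Since both eigenvalues > 0, f is convex.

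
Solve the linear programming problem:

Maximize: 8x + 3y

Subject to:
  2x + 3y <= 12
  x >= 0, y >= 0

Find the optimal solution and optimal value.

The feasible region has vertices at [(0, 0), (6, 0), (0, 4)].
Checking objective 8x + 3y at each vertex:
  (0, 0): 8*0 + 3*0 = 0
  (6, 0): 8*6 + 3*0 = 48
  (0, 4): 8*0 + 3*4 = 12
Maximum is 48 at (6, 0).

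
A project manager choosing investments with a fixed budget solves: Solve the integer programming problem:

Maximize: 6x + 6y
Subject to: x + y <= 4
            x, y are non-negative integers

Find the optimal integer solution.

Objective: 6x + 6y, constraint: x + y <= 4
Coefficient of x is 6 >= coefficient of y is 6, so allocate the entire budget to x.
Optimal: x = 4, y = 0, value = 24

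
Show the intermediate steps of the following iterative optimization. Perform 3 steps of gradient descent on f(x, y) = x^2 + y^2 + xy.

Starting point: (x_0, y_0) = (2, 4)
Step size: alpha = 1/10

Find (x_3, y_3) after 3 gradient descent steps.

f(x,y) = x^2 + y^2 + xy
grad_x = 2x + 1y, grad_y = 2y + 1x
Step 1: grad = (8, 10), (6/5, 3)
Step 2: grad = (27/5, 36/5), (33/50, 57/25)
Step 3: grad = (18/5, 261/50), (3/10, 879/500)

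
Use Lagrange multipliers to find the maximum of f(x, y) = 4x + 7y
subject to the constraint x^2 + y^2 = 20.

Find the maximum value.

Set up Lagrange conditions: grad f = lambda * grad g
  4 = 2*lambda*x
  7 = 2*lambda*y
From these: x/y = 4/7, so x = 4t, y = 7t for some t.
Substitute into constraint: (4t)^2 + (7t)^2 = 20
  t^2 * 65 = 20
  t = sqrt(20/65)
Maximum = 4*x + 7*y = (4^2 + 7^2)*t = 65 * sqrt(20/65) = sqrt(1300)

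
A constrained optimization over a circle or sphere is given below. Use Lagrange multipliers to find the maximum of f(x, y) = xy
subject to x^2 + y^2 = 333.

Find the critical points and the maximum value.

Lagrange conditions: y = 2*lambda*x and x = 2*lambda*y
If x = 0 then y = 0, violating the constraint, so x, y != 0.
Dividing: y/x = x/y => x^2 = y^2 => y = x or y = -x
Constraint: 2x^2 = 333 => x^2 = 333/2 => x = +/-sqrt(333/2)
Critical points: (sqrt(333/2), sqrt(333/2)), (-sqrt(333/2), -sqrt(333/2)), (sqrt(333/2), -sqrt(333/2)), (-sqrt(333/2), sqrt(333/2))
  y = x:  xy = x^2 = 333/2  at (sqrt(333/2), sqrt(333/2)) and (-sqrt(333/2), -sqrt(333/2))
  y = -x: xy = -x^2 = -333/2 at (sqrt(333/2), -sqrt(333/2)) and (-sqrt(333/2), sqrt(333/2))
Maximum xy = 333/2 at (sqrt(333/2), sqrt(333/2)) and (-sqrt(333/2), -sqrt(333/2))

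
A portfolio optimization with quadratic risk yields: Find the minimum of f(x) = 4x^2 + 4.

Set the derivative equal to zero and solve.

f(x) = 4x^2 + 4
f'(x) = 8x + (0) = 0
x = 0/8 = 0
f(0) = 4
Since f''(x) = 8 > 0, this is a minimum.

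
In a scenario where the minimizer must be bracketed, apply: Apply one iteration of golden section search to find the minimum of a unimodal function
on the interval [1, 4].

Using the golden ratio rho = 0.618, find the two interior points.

Golden section search on [1, 4].
Golden ratio rho = 0.618 (approx).
Interior points:
  x_1 = 1 + (1-0.618)*3 = 2.1460
  x_2 = 1 + 0.618*3 = 2.8540
Compare f(x_1) and f(x_2) to determine which subinterval to keep.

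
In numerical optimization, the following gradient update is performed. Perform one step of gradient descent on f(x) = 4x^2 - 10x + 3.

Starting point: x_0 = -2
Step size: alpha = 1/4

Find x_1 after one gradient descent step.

f(x) = 4x^2 - 10x + 3
f'(x) = 8x - 10
f'(-2) = 8*-2 + (-10) = -26
x_1 = x_0 - alpha * f'(x_0) = -2 - 1/4 * -26 = 9/2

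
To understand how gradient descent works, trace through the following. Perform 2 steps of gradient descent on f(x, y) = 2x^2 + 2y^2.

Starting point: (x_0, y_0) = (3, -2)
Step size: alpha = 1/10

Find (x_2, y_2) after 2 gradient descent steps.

f(x,y) = 2x^2 + 2y^2
grad_x = 4x + 0y, grad_y = 4y + 0x
Step 1: grad = (12, -8), (9/5, -6/5)
Step 2: grad = (36/5, -24/5), (27/25, -18/25)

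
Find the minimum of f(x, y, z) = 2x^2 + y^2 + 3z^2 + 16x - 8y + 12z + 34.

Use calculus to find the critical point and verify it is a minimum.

f(x,y,z) = 2x^2 + y^2 + 3z^2 + 16x - 8y + 12z + 34
df/dx = 4x + (16) = 0 => x = -4
df/dy = 2y + (-8) = 0 => y = 4
df/dz = 6z + (12) = 0 => z = -2
f(-4,4,-2) = 2*(-4)^2 + 1*(4)^2 + 3*(-2)^2 + 16*(-4) + -8*(4) + 12*(-2) + 34 = -26
Hessian is diagonal with entries 4, 2, 6 > 0, confirmed minimum.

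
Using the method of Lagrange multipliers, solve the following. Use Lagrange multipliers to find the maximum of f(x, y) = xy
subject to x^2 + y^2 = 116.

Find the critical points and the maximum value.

Lagrange conditions: y = 2*lambda*x and x = 2*lambda*y
If x = 0 then y = 0, violating the constraint, so x, y != 0.
Dividing: y/x = x/y => x^2 = y^2 => y = x or y = -x
Constraint: 2x^2 = 116 => x^2 = 58 => x = +/-sqrt(58)
Critical points: (sqrt(58), sqrt(58)), (-sqrt(58), -sqrt(58)), (sqrt(58), -sqrt(58)), (-sqrt(58), sqrt(58))
  y = x:  xy = x^2 = 58  at (sqrt(58), sqrt(58)) and (-sqrt(58), -sqrt(58))
  y = -x: xy = -x^2 = -58 at (sqrt(58), -sqrt(58)) and (-sqrt(58), sqrt(58))
Maximum xy = 58 at (sqrt(58), sqrt(58)) and (-sqrt(58), -sqrt(58))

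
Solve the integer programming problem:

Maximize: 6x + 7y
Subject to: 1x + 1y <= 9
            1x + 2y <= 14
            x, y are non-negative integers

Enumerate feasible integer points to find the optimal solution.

Constraint 1: 1x + 1y <= 9
Constraint 2: 1x + 2y <= 14
Feasible x range (need y >= 0): 0 <= x <= min(9/1, 14/1) => x in {0, ..., 9}.
Enumerate feasible integer points row by row (the coefficient of y is 7 > 0, so for each x the largest feasible y gives the best value):
  x = 0: y <= min((9 - 1*0)/1, (14 - 1*0)/2) => y in {0, ..., 7}; best 6*0 + 7*7 = 49
  x = 1: y <= min((9 - 1*1)/1, (14 - 1*1)/2) => y in {0, ..., 6}; best 6*1 + 7*6 = 48
  x = 2: y <= min((9 - 1*2)/1, (14 - 1*2)/2) => y in {0, ..., 6}; best 6*2 + 7*6 = 54
  x = 3: y <= min((9 - 1*3)/1, (14 - 1*3)/2) => y in {0, ..., 5}; best 6*3 + 7*5 = 53
  x = 4: y <= min((9 - 1*4)/1, (14 - 1*4)/2) => y in {0, ..., 5}; best 6*4 + 7*5 = 59
  x = 5: y <= min((9 - 1*5)/1, (14 - 1*5)/2) => y in {0, ..., 4}; best 6*5 + 7*4 = 58
  x = 6: y <= min((9 - 1*6)/1, (14 - 1*6)/2) => y in {0, ..., 3}; best 6*6 + 7*3 = 57
  x = 7: y <= min((9 - 1*7)/1, (14 - 1*7)/2) => y in {0, ..., 2}; best 6*7 + 7*2 = 56
  x = 8: y <= min((9 - 1*8)/1, (14 - 1*8)/2) => y in {0, ..., 1}; best 6*8 + 7*1 = 55
  x = 9: y <= min((9 - 1*9)/1, (14 - 1*9)/2) => y in {0}; best 6*9 + 7*0 = 54
The maximum 6x + 7y = 59 is achieved at x = 4, y = 5.
Check: 1*4 + 1*5 = 9 <= 9 and 1*4 + 2*5 = 14 <= 14.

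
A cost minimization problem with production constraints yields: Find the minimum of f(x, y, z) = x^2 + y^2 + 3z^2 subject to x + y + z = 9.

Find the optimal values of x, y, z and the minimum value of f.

Using Lagrange multipliers on f = x^2 + y^2 + 3z^2 with constraint x + y + z = 9:
Conditions: 2*1*x = lambda, 2*1*y = lambda, 2*3*z = lambda
So x = lambda/2, y = lambda/2, z = lambda/6
Substituting into constraint: lambda * (7/6) = 9
lambda = 54/7
x = 27/7, y = 27/7, z = 9/7
Minimum value = 243/7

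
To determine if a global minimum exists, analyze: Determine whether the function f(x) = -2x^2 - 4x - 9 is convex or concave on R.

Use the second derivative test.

f(x) = -2x^2 - 4x - 9
f'(x) = -4x - 4
f''(x) = -4
Since f''(x) = -4 < 0 for all x, f is concave on R.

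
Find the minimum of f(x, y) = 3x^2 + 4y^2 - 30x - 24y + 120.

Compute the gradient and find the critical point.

f(x,y) = 3x^2 + 4y^2 - 30x - 24y + 120
df/dx = 6x + (-30) = 0  =>  x = 5
df/dy = 8y + (-24) = 0  =>  y = 3
f(5, 3) = 3*(5)^2 + 4*(3)^2 + -30*(5) + -24*(3) + 120 = 9
Hessian is diagonal with entries 6, 8 > 0, so this is a minimum.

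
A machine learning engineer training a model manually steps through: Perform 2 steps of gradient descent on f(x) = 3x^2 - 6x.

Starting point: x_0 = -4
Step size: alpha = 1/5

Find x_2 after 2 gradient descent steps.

f(x) = 3x^2 - 6x, f'(x) = 6x + (-6)
Step 1: f'(-4) = -30, x_1 = -4 - 1/5 * -30 = 2
Step 2: f'(2) = 6, x_2 = 2 - 1/5 * 6 = 4/5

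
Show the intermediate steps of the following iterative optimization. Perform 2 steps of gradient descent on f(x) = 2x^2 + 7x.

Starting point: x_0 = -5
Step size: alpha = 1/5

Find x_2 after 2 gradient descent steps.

f(x) = 2x^2 + 7x, f'(x) = 4x + (7)
Step 1: f'(-5) = -13, x_1 = -5 - 1/5 * -13 = -12/5
Step 2: f'(-12/5) = -13/5, x_2 = -12/5 - 1/5 * -13/5 = -47/25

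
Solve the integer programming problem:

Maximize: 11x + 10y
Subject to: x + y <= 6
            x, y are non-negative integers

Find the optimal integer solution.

Objective: 11x + 10y, constraint: x + y <= 6
Coefficient of x is 11 >= coefficient of y is 10, so allocate the entire budget to x.
Optimal: x = 6, y = 0, value = 66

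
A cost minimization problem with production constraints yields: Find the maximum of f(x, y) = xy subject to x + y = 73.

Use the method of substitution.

Substitute y = 73 - x into f(x,y) = xy:
g(x) = x(73 - x) = 73x - x^2
g'(x) = 73 - 2x = 0  =>  x = 73/2
y = 73 - 73/2 = 73/2
Maximum value = (73/2) * (73/2) = 5329/4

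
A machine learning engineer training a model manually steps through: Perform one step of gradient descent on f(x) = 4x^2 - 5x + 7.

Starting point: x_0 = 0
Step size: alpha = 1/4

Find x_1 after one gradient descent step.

f(x) = 4x^2 - 5x + 7
f'(x) = 8x - 5
f'(0) = 8*0 + (-5) = -5
x_1 = x_0 - alpha * f'(x_0) = 0 - 1/4 * -5 = 5/4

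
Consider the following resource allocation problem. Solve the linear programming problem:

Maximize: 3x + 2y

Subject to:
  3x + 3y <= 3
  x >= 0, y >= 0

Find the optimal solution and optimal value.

The feasible region has vertices at [(0, 0), (1, 0), (0, 1)].
Checking objective 3x + 2y at each vertex:
  (0, 0): 3*0 + 2*0 = 0
  (1, 0): 3*1 + 2*0 = 3
  (0, 1): 3*0 + 2*1 = 2
Maximum is 3 at (1, 0).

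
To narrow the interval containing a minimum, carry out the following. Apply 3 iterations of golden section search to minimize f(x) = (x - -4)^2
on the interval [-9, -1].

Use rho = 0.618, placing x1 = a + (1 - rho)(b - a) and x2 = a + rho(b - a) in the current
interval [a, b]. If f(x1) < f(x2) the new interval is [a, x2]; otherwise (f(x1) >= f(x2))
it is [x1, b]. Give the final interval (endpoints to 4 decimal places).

Golden section search for min of f(x) = (x - -4)^2 on [-9, -1].
Each step: x1 = a + (1 - rho)(b - a), x2 = a + rho(b - a); if f(x1) < f(x2) keep [a, x2], otherwise keep [x1, b].
Step 1: [-9.0000, -1.0000], x1=-5.9440 (f=3.7791), x2=-4.0560 (f=0.0031); f(x1) > f(x2) => keep [-5.9440, -1.0000]
Step 2: [-5.9440, -1.0000], x1=-4.0554 (f=0.0031), x2=-2.8886 (f=1.2352); f(x1) < f(x2) => keep [-5.9440, -2.8886]
Step 3: [-5.9440, -2.8886], x1=-4.7768 (f=0.6035), x2=-4.0558 (f=0.0031); f(x1) > f(x2) => keep [-4.7768, -2.8886]
Final interval: [-4.7768, -2.8886]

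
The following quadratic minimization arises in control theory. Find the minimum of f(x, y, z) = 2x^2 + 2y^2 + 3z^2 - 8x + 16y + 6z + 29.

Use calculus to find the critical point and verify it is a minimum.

f(x,y,z) = 2x^2 + 2y^2 + 3z^2 - 8x + 16y + 6z + 29
df/dx = 4x + (-8) = 0 => x = 2
df/dy = 4y + (16) = 0 => y = -4
df/dz = 6z + (6) = 0 => z = -1
f(2,-4,-1) = 2*(2)^2 + 2*(-4)^2 + 3*(-1)^2 + -8*(2) + 16*(-4) + 6*(-1) + 29 = -14
Hessian is diagonal with entries 4, 4, 6 > 0, confirmed minimum.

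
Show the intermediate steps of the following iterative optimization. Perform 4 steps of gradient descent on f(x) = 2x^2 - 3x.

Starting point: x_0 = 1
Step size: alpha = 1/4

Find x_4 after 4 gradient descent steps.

f(x) = 2x^2 - 3x, f'(x) = 4x + (-3)
Step 1: f'(1) = 1, x_1 = 1 - 1/4 * 1 = 3/4
Step 2: f'(3/4) = 0, x_2 = 3/4 - 1/4 * 0 = 3/4
Step 3: f'(3/4) = 0, x_3 = 3/4 - 1/4 * 0 = 3/4
Step 4: f'(3/4) = 0, x_4 = 3/4 - 1/4 * 0 = 3/4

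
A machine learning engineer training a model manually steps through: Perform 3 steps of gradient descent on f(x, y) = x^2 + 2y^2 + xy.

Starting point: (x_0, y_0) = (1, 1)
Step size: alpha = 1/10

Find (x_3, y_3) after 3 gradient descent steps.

f(x,y) = x^2 + 2y^2 + xy
grad_x = 2x + 1y, grad_y = 4y + 1x
Step 1: grad = (3, 5), (7/10, 1/2)
Step 2: grad = (19/10, 27/10), (51/100, 23/100)
Step 3: grad = (5/4, 143/100), (77/200, 87/1000)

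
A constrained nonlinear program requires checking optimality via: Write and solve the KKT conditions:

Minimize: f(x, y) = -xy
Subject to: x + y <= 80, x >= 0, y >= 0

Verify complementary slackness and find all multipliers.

Problem: min -xy s.t. x + y <= 80 (multiplier lambda), x >= 0 (mu_x), y >= 0 (mu_y)
KKT stationarity: -y + lambda - mu_x = 0, -x + lambda - mu_y = 0, with lambda, mu_x, mu_y >= 0
Complementary slackness: lambda*(x + y - 80) = 0, mu_x*x = 0, mu_y*y = 0
If lambda = 0: y = -mu_x <= 0 and x = -mu_y <= 0 force x = y = 0 with f = 0; but x = y = 40 is feasible with f = -1600 < 0, so this is not the minimum. Hence lambda > 0 and x + y = 80.
Try x > 0, y > 0 (so mu_x = mu_y = 0): y = lambda, x = lambda => x = y = lambda
x + y = 80 => 2*lambda = 80 => lambda = 40
x* = y* = 40 > 0, consistent with mu_x = mu_y = 0.
(Any feasible point with x = 0 or y = 0 has f = 0 > -1600, so the minimum is not on those boundaries.)
min(-xy) = -1600 (i.e. max xy = 1600)
Multipliers: lambda = 40, mu_x = 0, mu_y = 0
Complementary slackness: lambda*(x + y - 80) = 40*(40 + 40 - 80) = 0, mu_x*x = 0*40 = 0, mu_y*y = 0*40 = 0. Satisfied.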